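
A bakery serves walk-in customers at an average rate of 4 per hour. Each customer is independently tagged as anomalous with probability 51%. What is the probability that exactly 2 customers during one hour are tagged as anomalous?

0.2706

Thinning: the customers that are tagged as anomalous themselves form a Poisson process with rate 0.51 × 4 = 2.04 per hour.
So μ = 2.04.
P(N = 2) = e^(−2.04) · 2.04^2/2! ≈ 0.2706.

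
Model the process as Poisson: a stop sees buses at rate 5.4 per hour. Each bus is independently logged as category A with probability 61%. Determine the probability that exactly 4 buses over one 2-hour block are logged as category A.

Thinning: the buses that are logged as category A themselves form a Poisson process with rate 0.61 × 5.4 = 3.294 per hour.
Over the interval, μ = 3.294 × 2 = 6.588 (a 2-hour block = 2 hours).
P(N = 4) = e^(−6.588) · 6.588^4/4! ≈ 0.1081.

0.1081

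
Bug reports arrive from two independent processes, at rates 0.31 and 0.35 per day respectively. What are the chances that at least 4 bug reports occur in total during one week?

0.6775

Independent Poisson processes superpose: combined rate λ = 0.31 + 0.35 = 0.66 per day.
Over the interval, μ = 0.66 × 7 = 4.62 (a week = 7 days).
P(N ≥ 4) = 1 − P(N ≤ 3) ≈ 0.6775.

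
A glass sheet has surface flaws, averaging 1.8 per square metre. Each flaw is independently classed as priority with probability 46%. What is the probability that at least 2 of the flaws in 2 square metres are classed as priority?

Thinning: the flaws that are classed as priority themselves form a Poisson process with rate 0.46 × 1.8 = 0.828 per square metre.
Over the interval, μ = 0.828 × 2 = 1.656 (2 square metres).
P(N ≥ 2) = 1 − P(N ≤ 1) ≈ 0.4930.

0.4930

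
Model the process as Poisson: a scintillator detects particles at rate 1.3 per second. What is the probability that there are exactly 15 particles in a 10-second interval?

Over the interval, μ = 1.3 × 10 = 13 (a 10-second interval = 10 seconds).
P(N = 15) = e^(−μ) μ^15/15! = e^(−13) · 13^15/1307674368000 ≈ 0.0885.

0.0885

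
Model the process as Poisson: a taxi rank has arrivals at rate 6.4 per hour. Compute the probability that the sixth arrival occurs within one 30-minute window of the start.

Over the interval, μ = 6.4 × 0.5 = 3.2 (a 30-minute window = 0.5 hours).
The sixth arrival falls in the interval iff at least 6 events occur there: P(S_6 ≤ t) = P(N ≥ 6) = 1 − P(N ≤ 5) ≈ 0.1054.

0.1054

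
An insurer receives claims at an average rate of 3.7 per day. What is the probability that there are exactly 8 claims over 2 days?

Over the interval, μ = 3.7 × 2 = 7.4 (2 days).
P(N = 8) = e^(−μ) μ^8/8! = e^(−7.4) · 7.4^8/40320 ≈ 0.1363.

0.1363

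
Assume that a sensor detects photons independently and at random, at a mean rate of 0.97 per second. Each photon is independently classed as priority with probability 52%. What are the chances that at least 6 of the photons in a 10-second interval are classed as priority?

Thinning: the photons that are classed as priority themselves form a Poisson process with rate 0.52 × 0.97 = 0.5044 per second.
Over the interval, μ = 0.5044 × 10 = 5.044 (a 10-second interval = 10 seconds).
P(N ≥ 6) = 1 − P(N ≤ 5) ≈ 0.3918.

0.3918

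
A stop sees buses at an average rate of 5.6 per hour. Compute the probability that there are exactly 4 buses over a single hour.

0.1515

With mean μ = 5.6 per hour,
P(N = 4) = e^(−μ) μ^4/4! = e^(−5.6) · 5.6^4/24 ≈ 0.1515.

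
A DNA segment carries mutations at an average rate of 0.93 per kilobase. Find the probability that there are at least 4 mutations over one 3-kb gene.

Over the interval, μ = 0.93 × 3 = 2.79 (a 3-kb gene = 3 kilobases).
P(N ≥ 4) = 1 − P(N ≤ 3) = 1 − Σ_{j=0}^{3} e^(−μ) μ^j/j! ≈ 0.3058.

0.3058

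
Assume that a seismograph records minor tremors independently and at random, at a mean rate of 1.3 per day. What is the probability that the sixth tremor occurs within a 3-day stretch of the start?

0.1994

Over the interval, μ = 1.3 × 3 = 3.9 (a 3-day stretch = 3 days).
The sixth arrival falls in the interval iff at least 6 events occur there: P(S_6 ≤ t) = P(N ≥ 6) = 1 − P(N ≤ 5) ≈ 0.1994.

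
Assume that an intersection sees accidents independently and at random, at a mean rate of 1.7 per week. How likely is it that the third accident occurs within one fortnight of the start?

0.6603

Over the interval, μ = 1.7 × 2 = 3.4 (a fortnight = 2 weeks).
The third arrival falls in the interval iff at least 3 events occur there: P(S_3 ≤ t) = P(N ≥ 3) = 1 − P(N ≤ 2) ≈ 0.6603.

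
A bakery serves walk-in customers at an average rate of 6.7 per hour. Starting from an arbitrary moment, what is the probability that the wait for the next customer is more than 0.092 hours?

The wait for the next event is exponential with rate λ = 6.7 per hour.
P(T > 0.092) = e^(−λt) = e^(−6.7 × 0.092) = e^(−0.6164) ≈ 0.5399.

0.5399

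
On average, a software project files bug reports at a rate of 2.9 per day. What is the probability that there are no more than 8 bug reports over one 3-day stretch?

0.4958

Over the interval, μ = 2.9 × 3 = 8.7 (a 3-day stretch = 3 days).
P(N ≤ 8) = Σ_{j=0}^{8} e^(−μ) μ^j/j! ≈ 0.4958.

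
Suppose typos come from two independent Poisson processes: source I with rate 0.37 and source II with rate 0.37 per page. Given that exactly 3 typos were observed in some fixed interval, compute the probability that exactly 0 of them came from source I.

0.1250

Given the total, each event is independently from source I with probability p = λ_I/(λ_I+λ_II) = 0.37/0.74 = 0.5000.
So K ~ Binomial(3, 0.37/0.74): P(K = 0) = C(3,0) · (0.37/0.74)^0 · (0.37/0.74)^3 ≈ 0.1250.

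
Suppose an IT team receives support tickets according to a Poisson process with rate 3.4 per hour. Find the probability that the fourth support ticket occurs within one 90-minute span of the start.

Over the interval, μ = 3.4 × 1.5 = 5.1 (a 90-minute span = 1.5 hours).
The fourth arrival falls in the interval iff at least 4 events occur there: P(S_4 ≤ t) = P(N ≥ 4) = 1 − P(N ≤ 3) ≈ 0.7487.

0.7487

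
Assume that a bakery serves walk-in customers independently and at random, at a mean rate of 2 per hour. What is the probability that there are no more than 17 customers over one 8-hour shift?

0.6593

Over the interval, μ = 2 × 8 = 16 (an 8-hour shift = 8 hours).
P(N ≤ 17) = Σ_{j=0}^{17} e^(−μ) μ^j/j! ≈ 0.6593.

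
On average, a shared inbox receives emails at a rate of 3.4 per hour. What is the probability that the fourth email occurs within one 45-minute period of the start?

Over the interval, μ = 3.4 × 0.75 = 2.55 (a 45-minute period = 0.75 hours).
The fourth arrival falls in the interval iff at least 4 events occur there: P(S_4 ≤ t) = P(N ≥ 4) = 1 − P(N ≤ 3) ≈ 0.2532.

0.2532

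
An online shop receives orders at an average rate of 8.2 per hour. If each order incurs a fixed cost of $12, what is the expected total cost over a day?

$2361.6

E[N] = 8.2 × 24 = 196.8 (a day = 24 hours); E[cost] = 196.8 × $12 = $2361.6.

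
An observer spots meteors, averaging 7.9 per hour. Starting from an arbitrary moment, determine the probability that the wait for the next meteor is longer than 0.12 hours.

The wait for the next event is exponential with rate λ = 7.9 per hour.
P(T > 0.12) = e^(−λt) = e^(−7.9 × 0.12) = e^(−0.948) ≈ 0.3875.

0.3875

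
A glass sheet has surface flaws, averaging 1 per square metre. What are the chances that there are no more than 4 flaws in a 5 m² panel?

Over the interval, μ = 1 × 5 = 5 (a 5 m² panel = 5 square metres).
P(N ≤ 4) = Σ_{j=0}^{4} e^(−μ) μ^j/j! ≈ 0.4405.

0.4405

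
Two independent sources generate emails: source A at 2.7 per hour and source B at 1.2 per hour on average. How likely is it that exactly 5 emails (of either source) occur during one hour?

0.1522

Independent Poisson processes superpose: combined rate λ = 2.7 + 1.2 = 3.9 per hour.
So μ = 3.9.
P(N = 5) = e^(−3.9) · 3.9^5/5! ≈ 0.1522.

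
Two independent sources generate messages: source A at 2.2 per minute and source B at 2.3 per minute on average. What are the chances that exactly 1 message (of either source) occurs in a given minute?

Independent Poisson processes superpose: combined rate λ = 2.2 + 2.3 = 4.5 per minute.
So μ = 4.5.
P(N = 1) = e^(−4.5) · 4.5^1/1! ≈ 0.0500.

0.0500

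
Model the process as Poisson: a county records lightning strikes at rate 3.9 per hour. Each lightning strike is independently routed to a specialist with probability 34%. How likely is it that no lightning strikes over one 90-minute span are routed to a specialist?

0.1368

Thinning: the lightning strikes that are routed to a specialist themselves form a Poisson process with rate 0.34 × 3.9 = 1.326 per hour.
Over the interval, μ = 1.326 × 1.5 = 1.989 (a 90-minute span = 1.5 hours).
P(N = 0) = e^(−1.989) · 1.989^0/0! ≈ 0.1368.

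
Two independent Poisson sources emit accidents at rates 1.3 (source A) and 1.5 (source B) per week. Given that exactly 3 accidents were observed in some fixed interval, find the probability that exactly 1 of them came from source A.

Given the total, each event is independently from source A with probability p = λ_A/(λ_A+λ_B) = 1.3/2.8 ≈ 0.4643.
So K ~ Binomial(3, 1.3/2.8): P(K = 1) = C(3,1) · (1.3/2.8)^1 · (1.5/2.8)^2 ≈ 0.3997.

0.3997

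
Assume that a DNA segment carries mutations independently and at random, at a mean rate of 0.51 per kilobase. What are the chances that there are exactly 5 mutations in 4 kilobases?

Over the interval, μ = 0.51 × 4 = 2.04 (4 kilobases).
P(N = 5) = e^(−μ) μ^5/5! = e^(−2.04) · 2.04^5/120 ≈ 0.0383.

0.0383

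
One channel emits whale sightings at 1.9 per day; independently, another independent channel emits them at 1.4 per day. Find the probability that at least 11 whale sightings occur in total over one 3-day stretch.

0.4045

Independent Poisson processes superpose: combined rate λ = 1.9 + 1.4 = 3.3 per day.
Over the interval, μ = 3.3 × 3 = 9.9 (a 3-day stretch = 3 days).
P(N ≥ 11) = 1 − P(N ≤ 10) ≈ 0.4045.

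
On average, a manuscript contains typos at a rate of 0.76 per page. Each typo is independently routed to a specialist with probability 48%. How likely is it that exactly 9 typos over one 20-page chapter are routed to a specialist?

0.1095

Thinning: the typos that are routed to a specialist themselves form a Poisson process with rate 0.48 × 0.76 = 0.3648 per page.
Over the interval, μ = 0.3648 × 20 = 7.296 (a 20-page chapter = 20 pages).
P(N = 9) = e^(−7.296) · 7.296^9/9! ≈ 0.1095.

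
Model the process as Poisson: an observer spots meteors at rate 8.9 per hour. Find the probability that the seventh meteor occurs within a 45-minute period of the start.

Over the interval, μ = 8.9 × 0.75 = 6.675 (a 45-minute period = 0.75 hours).
The seventh arrival falls in the interval iff at least 7 events occur there: P(S_7 ≤ t) = P(N ≥ 7) = 1 − P(N ≤ 6) ≈ 0.5008.

0.5008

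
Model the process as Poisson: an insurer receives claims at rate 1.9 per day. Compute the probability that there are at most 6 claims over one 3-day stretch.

Over the interval, μ = 1.9 × 3 = 5.7 (a 3-day stretch = 3 days).
P(N ≤ 6) = Σ_{j=0}^{6} e^(−μ) μ^j/j! ≈ 0.6544.

0.6544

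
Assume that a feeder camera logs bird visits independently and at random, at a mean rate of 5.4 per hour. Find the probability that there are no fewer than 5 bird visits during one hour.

With mean μ = 5.4 per hour,
P(N ≥ 5) = 1 − P(N ≤ 4) = 1 − Σ_{j=0}^{4} e^(−μ) μ^j/j! ≈ 0.6267.

0.6267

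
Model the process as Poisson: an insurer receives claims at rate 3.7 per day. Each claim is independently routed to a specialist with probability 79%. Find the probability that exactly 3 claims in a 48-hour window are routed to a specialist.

0.0963

Thinning: the claims that are routed to a specialist themselves form a Poisson process with rate 0.79 × 3.7 = 2.923 per day.
Over the interval, μ = 2.923 × 2 = 5.846 (a 48-hour window = 2 days).
P(N = 3) = e^(−5.846) · 5.846^3/3! ≈ 0.0963.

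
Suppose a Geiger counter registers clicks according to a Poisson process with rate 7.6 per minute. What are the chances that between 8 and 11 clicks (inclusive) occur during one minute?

With mean μ = 7.6 per minute,
P(8 ≤ N ≤ 11) = Σ_{j=8}^{11} e^(−7.6) · 7.6^j/j! ≈ 0.4047.

0.4047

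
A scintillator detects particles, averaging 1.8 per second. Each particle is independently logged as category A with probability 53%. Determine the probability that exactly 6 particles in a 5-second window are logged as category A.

0.1387

Thinning: the particles that are logged as category A themselves form a Poisson process with rate 0.53 × 1.8 = 0.954 per second.
Over the interval, μ = 0.954 × 5 = 4.77 (a 5-second window = 5 seconds).
P(N = 6) = e^(−4.77) · 4.77^6/6! ≈ 0.1387.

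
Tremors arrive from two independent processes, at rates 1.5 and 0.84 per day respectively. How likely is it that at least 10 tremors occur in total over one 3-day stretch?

Independent Poisson processes superpose: combined rate λ = 1.5 + 0.84 = 2.34 per day.
Over the interval, μ = 2.34 × 3 = 7.02 (a 3-day stretch = 3 days).
P(N ≥ 10) = 1 − P(N ≤ 9) ≈ 0.1715.

0.1715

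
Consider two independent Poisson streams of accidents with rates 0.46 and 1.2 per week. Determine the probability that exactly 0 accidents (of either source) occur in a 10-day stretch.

0.0933

Independent Poisson processes superpose: combined rate λ = 0.46 + 1.2 = 1.66 per week.
Over the interval, μ = 1.66 × 10/7 ≈ 2.37143 (a 10-day stretch = 10/7 weeks).
P(N = 0) = e^(−2.37143) · 2.37143^0/0! ≈ 0.0933.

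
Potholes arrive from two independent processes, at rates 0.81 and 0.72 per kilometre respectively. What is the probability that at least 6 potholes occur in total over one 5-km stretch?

Independent Poisson processes superpose: combined rate λ = 0.81 + 0.72 = 1.53 per kilometre.
Over the interval, μ = 1.53 × 5 = 7.65 (a 5-km stretch = 5 kilometres).
P(N ≥ 6) = 1 − P(N ≤ 5) ≈ 0.7746.

0.7746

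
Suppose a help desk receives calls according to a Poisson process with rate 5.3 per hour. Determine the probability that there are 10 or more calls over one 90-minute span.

0.2772

Over the interval, μ = 5.3 × 1.5 = 7.95 (a 90-minute span = 1.5 hours).
P(N ≥ 10) = 1 − P(N ≤ 9) = 1 − Σ_{j=0}^{9} e^(−μ) μ^j/j! ≈ 0.2772.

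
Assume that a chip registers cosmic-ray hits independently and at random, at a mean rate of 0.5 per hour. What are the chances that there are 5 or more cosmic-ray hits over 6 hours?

Over the interval, μ = 0.5 × 6 = 3 (6 hours).
P(N ≥ 5) = 1 − P(N ≤ 4) = 1 − Σ_{j=0}^{4} e^(−μ) μ^j/j! ≈ 0.1847.

0.1847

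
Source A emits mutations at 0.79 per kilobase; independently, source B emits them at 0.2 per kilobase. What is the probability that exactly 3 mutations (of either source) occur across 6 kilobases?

0.0919

Independent Poisson processes superpose: combined rate λ = 0.79 + 0.2 = 0.99 per kilobase.
Over the interval, μ = 0.99 × 6 = 5.94 (6 kilobases).
P(N = 3) = e^(−5.94) · 5.94^3/3! ≈ 0.0919.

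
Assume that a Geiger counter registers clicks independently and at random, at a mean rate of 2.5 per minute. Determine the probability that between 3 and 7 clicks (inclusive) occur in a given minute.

With mean μ = 2.5 per minute,
P(3 ≤ N ≤ 7) = Σ_{j=3}^{7} e^(−2.5) · 2.5^j/j! ≈ 0.4519.

0.4519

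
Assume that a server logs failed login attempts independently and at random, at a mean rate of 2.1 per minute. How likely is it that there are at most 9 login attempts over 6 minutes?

0.1939

Over the interval, μ = 2.1 × 6 = 12.6 (6 minutes).
P(N ≤ 9) = Σ_{j=0}^{9} e^(−μ) μ^j/j! ≈ 0.1939.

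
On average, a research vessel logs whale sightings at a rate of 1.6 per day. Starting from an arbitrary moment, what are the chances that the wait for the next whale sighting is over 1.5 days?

0.0907

The wait for the next event is exponential with rate λ = 1.6 per day.
P(T > 1.5) = e^(−λt) = e^(−1.6 × 1.5) = e^(−2.4) ≈ 0.0907.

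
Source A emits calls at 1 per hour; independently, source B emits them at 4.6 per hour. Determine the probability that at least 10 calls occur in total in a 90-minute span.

0.3341

Independent Poisson processes superpose: combined rate λ = 1 + 4.6 = 5.6 per hour.
Over the interval, μ = 5.6 × 1.5 = 8.4 (a 90-minute span = 1.5 hours).
P(N ≥ 10) = 1 − P(N ≤ 9) ≈ 0.3341.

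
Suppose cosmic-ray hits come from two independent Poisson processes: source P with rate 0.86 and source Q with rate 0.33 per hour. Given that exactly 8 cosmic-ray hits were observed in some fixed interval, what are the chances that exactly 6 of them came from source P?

Given the total, each event is independently from source P with probability p = λ_P/(λ_P+λ_Q) = 0.86/1.19 ≈ 0.7227.
So K ~ Binomial(8, 0.86/1.19): P(K = 6) = C(8,6) · (0.86/1.19)^6 · (0.33/1.19)^2 ≈ 0.3068.

0.3068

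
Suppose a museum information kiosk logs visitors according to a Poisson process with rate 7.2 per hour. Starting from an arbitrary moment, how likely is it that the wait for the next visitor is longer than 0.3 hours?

0.1153

The wait for the next event is exponential with rate λ = 7.2 per hour.
P(T > 0.3) = e^(−λt) = e^(−7.2 × 0.3) = e^(−2.16) ≈ 0.1153.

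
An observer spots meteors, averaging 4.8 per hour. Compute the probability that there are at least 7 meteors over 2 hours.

0.8426

Over the interval, μ = 4.8 × 2 = 9.6 (2 hours).
P(N ≥ 7) = 1 − P(N ≤ 6) = 1 − Σ_{j=0}^{6} e^(−μ) μ^j/j! ≈ 0.8426.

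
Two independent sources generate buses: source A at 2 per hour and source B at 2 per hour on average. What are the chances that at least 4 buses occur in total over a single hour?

0.5665

Independent Poisson processes superpose: combined rate λ = 2 + 2 = 4 per hour.
So μ = 4.
P(N ≥ 4) = 1 − P(N ≤ 3) ≈ 0.5665.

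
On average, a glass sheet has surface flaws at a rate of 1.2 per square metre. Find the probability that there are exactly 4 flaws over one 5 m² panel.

Over the interval, μ = 1.2 × 5 = 6 (a 5 m² panel = 5 square metres).
P(N = 4) = e^(−μ) μ^4/4! = e^(−6) · 6^4/24 ≈ 0.1339.

0.1339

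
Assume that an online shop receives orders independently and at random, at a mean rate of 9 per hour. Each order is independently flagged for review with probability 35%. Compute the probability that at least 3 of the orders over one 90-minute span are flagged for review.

0.8502

Thinning: the orders that are flagged for review themselves form a Poisson process with rate 0.35 × 9 = 3.15 per hour.
Over the interval, μ = 3.15 × 1.5 = 4.725 (a 90-minute span = 1.5 hours).
P(N ≥ 3) = 1 − P(N ≤ 2) ≈ 0.8502.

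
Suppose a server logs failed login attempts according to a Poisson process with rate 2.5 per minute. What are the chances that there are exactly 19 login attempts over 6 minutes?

Over the interval, μ = 2.5 × 6 = 15 (6 minutes).
P(N = 19) = e^(−μ) μ^19/19! = e^(−15) · 15^19/121645100408832000 ≈ 0.0557.

0.0557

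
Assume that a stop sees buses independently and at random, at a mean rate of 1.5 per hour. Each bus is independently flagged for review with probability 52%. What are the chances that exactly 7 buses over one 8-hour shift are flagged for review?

0.1425

Thinning: the buses that are flagged for review themselves form a Poisson process with rate 0.52 × 1.5 = 0.78 per hour.
Over the interval, μ = 0.78 × 8 = 6.24 (an 8-hour shift = 8 hours).
P(N = 7) = e^(−6.24) · 6.24^7/7! ≈ 0.1425.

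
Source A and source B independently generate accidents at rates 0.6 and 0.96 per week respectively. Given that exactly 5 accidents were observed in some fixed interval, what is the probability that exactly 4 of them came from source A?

0.0673

Given the total, each event is independently from source A with probability p = λ_A/(λ_A+λ_B) = 0.6/1.56 ≈ 0.3846.
So K ~ Binomial(5, 0.6/1.56): P(K = 4) = C(5,4) · (0.6/1.56)^4 · (0.96/1.56)^1 ≈ 0.0673.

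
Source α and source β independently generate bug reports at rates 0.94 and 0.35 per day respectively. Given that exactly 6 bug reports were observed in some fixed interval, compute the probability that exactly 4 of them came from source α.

0.3113

Given the total, each event is independently from source α with probability p = λ_α/(λ_α+λ_β) = 0.94/1.29 ≈ 0.7287.
So K ~ Binomial(6, 0.94/1.29): P(K = 4) = C(6,4) · (0.94/1.29)^4 · (0.35/1.29)^2 ≈ 0.3113.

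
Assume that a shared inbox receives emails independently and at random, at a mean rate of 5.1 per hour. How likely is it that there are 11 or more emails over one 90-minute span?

0.1510

Over the interval, μ = 5.1 × 1.5 = 7.65 (a 90-minute span = 1.5 hours).
P(N ≥ 11) = 1 − P(N ≤ 10) = 1 − Σ_{j=0}^{10} e^(−μ) μ^j/j! ≈ 0.1510.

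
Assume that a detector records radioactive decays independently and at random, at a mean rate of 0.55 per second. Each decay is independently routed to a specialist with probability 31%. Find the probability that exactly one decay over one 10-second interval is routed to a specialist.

Thinning: the decays that are routed to a specialist themselves form a Poisson process with rate 0.31 × 0.55 = 0.1705 per second.
Over the interval, μ = 0.1705 × 10 = 1.705 (a 10-second interval = 10 seconds).
P(N = 1) = e^(−1.705) · 1.705^1/1! ≈ 0.3099.

0.3099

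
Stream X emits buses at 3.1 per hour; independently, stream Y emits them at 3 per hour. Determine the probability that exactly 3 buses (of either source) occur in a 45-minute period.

0.1645

Independent Poisson processes superpose: combined rate λ = 3.1 + 3 = 6.1 per hour.
Over the interval, μ = 6.1 × 0.75 = 4.575 (a 45-minute period = 0.75 hours).
P(N = 3) = e^(−4.575) · 4.575^3/3! ≈ 0.1645.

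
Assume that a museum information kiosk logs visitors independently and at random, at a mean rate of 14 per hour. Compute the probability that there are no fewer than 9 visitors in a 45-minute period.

0.7206

Over the interval, μ = 14 × 0.75 = 10.5 (a 45-minute period = 0.75 hours).
P(N ≥ 9) = 1 − P(N ≤ 8) = 1 − Σ_{j=0}^{8} e^(−μ) μ^j/j! ≈ 0.7206.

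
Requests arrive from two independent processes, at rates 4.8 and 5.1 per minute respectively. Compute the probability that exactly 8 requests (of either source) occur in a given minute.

0.1148

Independent Poisson processes superpose: combined rate λ = 4.8 + 5.1 = 9.9 per minute.
So μ = 9.9.
P(N = 8) = e^(−9.9) · 9.9^8/8! ≈ 0.1148.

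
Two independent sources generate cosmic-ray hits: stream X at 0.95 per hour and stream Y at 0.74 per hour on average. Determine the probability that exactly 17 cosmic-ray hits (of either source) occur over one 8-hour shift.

0.0637

Independent Poisson processes superpose: combined rate λ = 0.95 + 0.74 = 1.69 per hour.
Over the interval, μ = 1.69 × 8 = 13.52 (an 8-hour shift = 8 hours).
P(N = 17) = e^(−13.52) · 13.52^17/17! ≈ 0.0637.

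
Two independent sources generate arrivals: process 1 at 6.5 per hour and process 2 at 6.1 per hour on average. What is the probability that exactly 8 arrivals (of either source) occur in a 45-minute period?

Independent Poisson processes superpose: combined rate λ = 6.5 + 6.1 = 12.6 per hour.
Over the interval, μ = 12.6 × 0.75 = 9.45 (a 45-minute period = 0.75 hours).
P(N = 8) = e^(−9.45) · 9.45^8/8! ≈ 0.1241.

0.1241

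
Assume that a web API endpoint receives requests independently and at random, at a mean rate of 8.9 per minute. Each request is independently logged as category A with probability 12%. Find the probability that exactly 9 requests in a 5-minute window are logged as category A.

Thinning: the requests that are logged as category A themselves form a Poisson process with rate 0.12 × 8.9 = 1.068 per minute.
Over the interval, μ = 1.068 × 5 = 5.34 (a 5-minute window = 5 minutes).
P(N = 9) = e^(−5.34) · 5.34^9/9! ≈ 0.0467.

0.0467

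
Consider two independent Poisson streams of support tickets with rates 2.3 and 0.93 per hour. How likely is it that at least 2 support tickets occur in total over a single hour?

Independent Poisson processes superpose: combined rate λ = 2.3 + 0.93 = 3.23 per hour.
So μ = 3.23.
P(N ≥ 2) = 1 − P(N ≤ 1) ≈ 0.8327.

0.8327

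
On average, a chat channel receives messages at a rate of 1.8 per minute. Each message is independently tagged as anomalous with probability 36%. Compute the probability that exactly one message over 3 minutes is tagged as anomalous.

0.2782

Thinning: the messages that are tagged as anomalous themselves form a Poisson process with rate 0.36 × 1.8 = 0.648 per minute.
Over the interval, μ = 0.648 × 3 = 1.944 (3 minutes).
P(N = 1) = e^(−1.944) · 1.944^1/1! ≈ 0.2782.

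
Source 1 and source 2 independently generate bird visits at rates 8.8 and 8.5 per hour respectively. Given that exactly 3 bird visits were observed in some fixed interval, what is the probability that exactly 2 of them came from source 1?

0.3814

Given the total, each event is independently from source 1 with probability p = λ_1/(λ_1+λ_2) = 8.8/17.3 ≈ 0.5087.
So K ~ Binomial(3, 8.8/17.3): P(K = 2) = C(3,2) · (8.8/17.3)^2 · (8.5/17.3)^1 ≈ 0.3814.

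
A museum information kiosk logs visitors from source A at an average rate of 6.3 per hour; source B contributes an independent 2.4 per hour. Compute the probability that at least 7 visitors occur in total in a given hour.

Independent Poisson processes superpose: combined rate λ = 6.3 + 2.4 = 8.7 per hour.
So μ = 8.7.
P(N ≥ 7) = 1 − P(N ≤ 6) ≈ 0.7645.

0.7645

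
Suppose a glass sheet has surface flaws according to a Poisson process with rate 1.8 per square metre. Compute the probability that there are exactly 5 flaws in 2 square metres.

0.1377

Over the interval, μ = 1.8 × 2 = 3.6 (2 square metres).
P(N = 5) = e^(−μ) μ^5/5! = e^(−3.6) · 3.6^5/120 ≈ 0.1377.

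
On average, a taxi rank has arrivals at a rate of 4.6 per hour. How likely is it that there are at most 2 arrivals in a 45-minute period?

Over the interval, μ = 4.6 × 0.75 = 3.45 (a 45-minute period = 0.75 hours).
P(N ≤ 2) = Σ_{j=0}^{2} e^(−μ) μ^j/j! ≈ 0.3302.

0.3302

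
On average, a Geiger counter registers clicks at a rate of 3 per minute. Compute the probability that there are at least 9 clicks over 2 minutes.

Over the interval, μ = 3 × 2 = 6 (2 minutes).
P(N ≥ 9) = 1 − P(N ≤ 8) = 1 − Σ_{j=0}^{8} e^(−μ) μ^j/j! ≈ 0.1528.

0.1528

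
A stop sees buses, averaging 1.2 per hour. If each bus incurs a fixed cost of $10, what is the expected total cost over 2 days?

$576

E[N] = 1.2 × 48 = 57.6 (2 days = 48 hours); E[cost] = 57.6 × $10 = $576.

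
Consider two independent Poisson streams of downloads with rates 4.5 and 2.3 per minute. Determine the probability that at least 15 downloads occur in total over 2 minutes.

Independent Poisson processes superpose: combined rate λ = 4.5 + 2.3 = 6.8 per minute.
Over the interval, μ = 6.8 × 2 = 13.6 (2 minutes).
P(N ≥ 15) = 1 − P(N ≤ 14) ≈ 0.3872.

0.3872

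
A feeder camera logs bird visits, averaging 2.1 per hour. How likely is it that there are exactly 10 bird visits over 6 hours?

0.0937

Over the interval, μ = 2.1 × 6 = 12.6 (6 hours).
P(N = 10) = e^(−μ) μ^10/10! = e^(−12.6) · 12.6^10/3628800 ≈ 0.0937.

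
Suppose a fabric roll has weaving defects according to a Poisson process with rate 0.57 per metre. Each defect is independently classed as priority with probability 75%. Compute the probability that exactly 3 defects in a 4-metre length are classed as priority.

Thinning: the defects that are classed as priority themselves form a Poisson process with rate 0.75 × 0.57 = 0.4275 per metre.
Over the interval, μ = 0.4275 × 4 = 1.71 (a 4-metre length = 4 metres).
P(N = 3) = e^(−1.71) · 1.71^3/3! ≈ 0.1507.

0.1507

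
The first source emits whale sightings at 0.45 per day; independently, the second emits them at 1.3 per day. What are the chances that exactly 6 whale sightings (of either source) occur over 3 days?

0.1526

Independent Poisson processes superpose: combined rate λ = 0.45 + 1.3 = 1.75 per day.
Over the interval, μ = 1.75 × 3 = 5.25 (3 days).
P(N = 6) = e^(−5.25) · 5.25^6/6! ≈ 0.1526.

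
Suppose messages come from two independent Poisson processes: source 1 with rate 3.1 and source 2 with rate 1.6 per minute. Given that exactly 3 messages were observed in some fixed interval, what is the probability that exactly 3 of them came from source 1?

Given the total, each event is independently from source 1 with probability p = λ_1/(λ_1+λ_2) = 3.1/4.7 ≈ 0.6596.
So K ~ Binomial(3, 3.1/4.7): P(K = 3) = C(3,3) · (3.1/4.7)^3 · (1.6/4.7)^0 ≈ 0.2869.

0.2869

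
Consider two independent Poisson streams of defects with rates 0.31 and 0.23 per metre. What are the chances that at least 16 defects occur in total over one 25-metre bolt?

0.2822

Independent Poisson processes superpose: combined rate λ = 0.31 + 0.23 = 0.54 per metre.
Over the interval, μ = 0.54 × 25 = 13.5 (a 25-metre bolt = 25 metres).
P(N ≥ 16) = 1 − P(N ≤ 15) ≈ 0.2822.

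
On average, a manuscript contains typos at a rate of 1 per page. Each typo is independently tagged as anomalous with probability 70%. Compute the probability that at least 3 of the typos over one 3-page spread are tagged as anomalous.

Thinning: the typos that are tagged as anomalous themselves form a Poisson process with rate 0.7 × 1 = 0.7 per page.
Over the interval, μ = 0.7 × 3 = 2.1 (a 3-page spread = 3 pages).
P(N ≥ 3) = 1 − P(N ≤ 2) ≈ 0.3504.

0.3504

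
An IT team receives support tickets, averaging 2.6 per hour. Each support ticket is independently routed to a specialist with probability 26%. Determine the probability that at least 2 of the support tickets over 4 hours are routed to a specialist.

Thinning: the support tickets that are routed to a specialist themselves form a Poisson process with rate 0.26 × 2.6 = 0.676 per hour.
Over the interval, μ = 0.676 × 4 = 2.704 (4 hours).
P(N ≥ 2) = 1 − P(N ≤ 1) ≈ 0.7521.

0.7521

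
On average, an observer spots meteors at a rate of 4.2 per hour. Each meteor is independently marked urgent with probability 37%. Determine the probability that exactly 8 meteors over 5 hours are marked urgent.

0.1391

Thinning: the meteors that are marked urgent themselves form a Poisson process with rate 0.37 × 4.2 = 1.554 per hour.
Over the interval, μ = 1.554 × 5 = 7.77 (5 hours).
P(N = 8) = e^(−7.77) · 7.77^8/8! ≈ 0.1391.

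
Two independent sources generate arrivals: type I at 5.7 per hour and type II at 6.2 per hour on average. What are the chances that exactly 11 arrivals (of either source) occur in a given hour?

Independent Poisson processes superpose: combined rate λ = 5.7 + 6.2 = 11.9 per hour.
So μ = 11.9.
P(N = 11) = e^(−11.9) · 11.9^11/11! ≈ 0.1153.

0.1153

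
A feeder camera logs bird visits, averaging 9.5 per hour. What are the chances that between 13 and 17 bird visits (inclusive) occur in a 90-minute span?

Over the interval, μ = 9.5 × 1.5 = 14.25 (a 90-minute span = 1.5 hours).
P(13 ≤ N ≤ 17) = Σ_{j=13}^{17} e^(−14.25) · 14.25^j/j! ≈ 0.4746.

0.4746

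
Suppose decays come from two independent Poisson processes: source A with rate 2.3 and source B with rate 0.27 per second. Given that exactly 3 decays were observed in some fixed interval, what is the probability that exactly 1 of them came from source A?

0.0296

Given the total, each event is independently from source A with probability p = λ_A/(λ_A+λ_B) = 2.3/2.57 ≈ 0.8949.
So K ~ Binomial(3, 2.3/2.57): P(K = 1) = C(3,1) · (2.3/2.57)^1 · (0.27/2.57)^2 ≈ 0.0296.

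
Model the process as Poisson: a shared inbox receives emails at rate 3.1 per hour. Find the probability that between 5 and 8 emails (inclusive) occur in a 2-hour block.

0.5667

Over the interval, μ = 3.1 × 2 = 6.2 (a 2-hour block = 2 hours).
P(5 ≤ N ≤ 8) = Σ_{j=5}^{8} e^(−6.2) · 6.2^j/j! ≈ 0.5667.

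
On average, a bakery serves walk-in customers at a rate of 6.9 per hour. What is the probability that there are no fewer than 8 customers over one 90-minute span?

0.8097

Over the interval, μ = 6.9 × 1.5 = 10.35 (a 90-minute span = 1.5 hours).
P(N ≥ 8) = 1 − P(N ≤ 7) = 1 − Σ_{j=0}^{7} e^(−μ) μ^j/j! ≈ 0.8097.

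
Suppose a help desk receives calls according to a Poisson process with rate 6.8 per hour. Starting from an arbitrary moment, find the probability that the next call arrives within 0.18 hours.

0.7059

Inter-arrival times are exponential with rate λ = 6.8 per hour.
P(T ≤ 0.18) = 1 − e^(−λt) = 1 − e^(−6.8 × 0.18) = 1 − e^(−1.224) ≈ 0.7059.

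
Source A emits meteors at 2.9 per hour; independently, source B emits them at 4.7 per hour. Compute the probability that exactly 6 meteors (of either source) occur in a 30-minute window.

0.0936

Independent Poisson processes superpose: combined rate λ = 2.9 + 4.7 = 7.6 per hour.
Over the interval, μ = 7.6 × 0.5 = 3.8 (a 30-minute window = 0.5 hours).
P(N = 6) = e^(−3.8) · 3.8^6/6! ≈ 0.0936.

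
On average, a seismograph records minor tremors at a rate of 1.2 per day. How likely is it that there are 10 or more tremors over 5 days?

0.0839

Over the interval, μ = 1.2 × 5 = 6 (5 days).
P(N ≥ 10) = 1 − P(N ≤ 9) = 1 − Σ_{j=0}^{9} e^(−μ) μ^j/j! ≈ 0.0839.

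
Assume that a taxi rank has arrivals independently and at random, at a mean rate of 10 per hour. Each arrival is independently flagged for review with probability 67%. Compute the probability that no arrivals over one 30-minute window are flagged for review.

Thinning: the arrivals that are flagged for review themselves form a Poisson process with rate 0.67 × 10 = 6.7 per hour.
Over the interval, μ = 6.7 × 0.5 = 3.35 (a 30-minute window = 0.5 hours).
P(N = 0) = e^(−3.35) · 3.35^0/0! ≈ 0.0351.

0.0351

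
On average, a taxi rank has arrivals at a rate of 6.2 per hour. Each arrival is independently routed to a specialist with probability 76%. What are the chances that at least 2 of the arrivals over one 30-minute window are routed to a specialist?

0.6819

Thinning: the arrivals that are routed to a specialist themselves form a Poisson process with rate 0.76 × 6.2 = 4.712 per hour.
Over the interval, μ = 4.712 × 0.5 = 2.356 (a 30-minute window = 0.5 hours).
P(N ≥ 2) = 1 − P(N ≤ 1) ≈ 0.6819.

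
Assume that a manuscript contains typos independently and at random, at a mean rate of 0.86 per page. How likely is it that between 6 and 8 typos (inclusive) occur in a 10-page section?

0.3672

Over the interval, μ = 0.86 × 10 = 8.6 (a 10-page section = 10 pages).
P(6 ≤ N ≤ 8) = Σ_{j=6}^{8} e^(−8.6) · 8.6^j/j! ≈ 0.3672.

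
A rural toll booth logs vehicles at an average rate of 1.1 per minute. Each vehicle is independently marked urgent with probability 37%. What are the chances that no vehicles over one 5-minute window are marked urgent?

Thinning: the vehicles that are marked urgent themselves form a Poisson process with rate 0.37 × 1.1 = 0.407 per minute.
Over the interval, μ = 0.407 × 5 = 2.035 (a 5-minute window = 5 minutes).
P(N = 0) = e^(−2.035) · 2.035^0/0! ≈ 0.1307.

0.1307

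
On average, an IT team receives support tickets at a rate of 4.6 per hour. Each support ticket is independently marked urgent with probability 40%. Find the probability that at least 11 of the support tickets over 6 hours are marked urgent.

Thinning: the support tickets that are marked urgent themselves form a Poisson process with rate 0.4 × 4.6 = 1.84 per hour.
Over the interval, μ = 1.84 × 6 = 11.04 (6 hours).
P(N ≥ 11) = 1 − P(N ≤ 10) ≈ 0.5449.

0.5449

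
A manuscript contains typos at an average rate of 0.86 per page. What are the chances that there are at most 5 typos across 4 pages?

0.8654

Over the interval, μ = 0.86 × 4 = 3.44 (4 pages).
P(N ≤ 5) = Σ_{j=0}^{5} e^(−μ) μ^j/j! ≈ 0.8654.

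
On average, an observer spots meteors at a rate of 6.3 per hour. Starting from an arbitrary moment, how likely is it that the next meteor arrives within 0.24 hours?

Inter-arrival times are exponential with rate λ = 6.3 per hour.
P(T ≤ 0.24) = 1 − e^(−λt) = 1 − e^(−6.3 × 0.24) = 1 − e^(−1.512) ≈ 0.7795.

0.7795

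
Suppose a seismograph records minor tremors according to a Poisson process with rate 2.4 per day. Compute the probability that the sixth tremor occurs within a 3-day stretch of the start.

0.7241

Over the interval, μ = 2.4 × 3 = 7.2 (a 3-day stretch = 3 days).
The sixth arrival falls in the interval iff at least 6 events occur there: P(S_6 ≤ t) = P(N ≥ 6) = 1 − P(N ≤ 5) ≈ 0.7241.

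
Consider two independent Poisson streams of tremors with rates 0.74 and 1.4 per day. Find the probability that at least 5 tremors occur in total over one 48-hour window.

0.4257

Independent Poisson processes superpose: combined rate λ = 0.74 + 1.4 = 2.14 per day.
Over the interval, μ = 2.14 × 2 = 4.28 (a 48-hour window = 2 days).
P(N ≥ 5) = 1 − P(N ≤ 4) ≈ 0.4257.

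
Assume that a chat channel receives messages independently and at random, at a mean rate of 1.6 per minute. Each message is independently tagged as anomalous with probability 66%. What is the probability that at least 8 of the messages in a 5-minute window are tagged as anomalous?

Thinning: the messages that are tagged as anomalous themselves form a Poisson process with rate 0.66 × 1.6 = 1.056 per minute.
Over the interval, μ = 1.056 × 5 = 5.28 (a 5-minute window = 5 minutes).
P(N ≥ 8) = 1 − P(N ≤ 7) ≈ 0.1642.

0.1642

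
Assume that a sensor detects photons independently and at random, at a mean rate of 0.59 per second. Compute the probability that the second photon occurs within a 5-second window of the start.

0.7933

Over the interval, μ = 0.59 × 5 = 2.95 (a 5-second window = 5 seconds).
The second arrival falls in the interval iff at least 2 events occur there: P(S_2 ≤ t) = P(N ≥ 2) = 1 − P(N ≤ 1) ≈ 0.7933.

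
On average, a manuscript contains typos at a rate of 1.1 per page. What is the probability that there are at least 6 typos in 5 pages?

Over the interval, μ = 1.1 × 5 = 5.5 (5 pages).
P(N ≥ 6) = 1 − P(N ≤ 5) = 1 − Σ_{j=0}^{5} e^(−μ) μ^j/j! ≈ 0.4711.

0.4711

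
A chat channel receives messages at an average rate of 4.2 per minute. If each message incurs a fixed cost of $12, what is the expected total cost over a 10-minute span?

E[N] = 4.2 × 10 = 42 (a 10-minute span = 10 minutes); E[cost] = 42 × $12 = $504.

$504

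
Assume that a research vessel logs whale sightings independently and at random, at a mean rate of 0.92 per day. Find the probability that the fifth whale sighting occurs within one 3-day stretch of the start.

0.1461

Over the interval, μ = 0.92 × 3 = 2.76 (a 3-day stretch = 3 days).
The fifth arrival falls in the interval iff at least 5 events occur there: P(S_5 ≤ t) = P(N ≥ 5) = 1 − P(N ≤ 4) ≈ 0.1461.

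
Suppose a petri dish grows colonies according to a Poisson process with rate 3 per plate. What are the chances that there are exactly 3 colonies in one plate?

With mean μ = 3 per plate,
P(N = 3) = e^(−μ) μ^3/3! = e^(−3) · 3^3/6 ≈ 0.2240.

0.2240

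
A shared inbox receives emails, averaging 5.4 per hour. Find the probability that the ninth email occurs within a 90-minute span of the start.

0.4214

Over the interval, μ = 5.4 × 1.5 = 8.1 (a 90-minute span = 1.5 hours).
The ninth arrival falls in the interval iff at least 9 events occur there: P(S_9 ≤ t) = P(N ≥ 9) = 1 − P(N ≤ 8) ≈ 0.4214.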